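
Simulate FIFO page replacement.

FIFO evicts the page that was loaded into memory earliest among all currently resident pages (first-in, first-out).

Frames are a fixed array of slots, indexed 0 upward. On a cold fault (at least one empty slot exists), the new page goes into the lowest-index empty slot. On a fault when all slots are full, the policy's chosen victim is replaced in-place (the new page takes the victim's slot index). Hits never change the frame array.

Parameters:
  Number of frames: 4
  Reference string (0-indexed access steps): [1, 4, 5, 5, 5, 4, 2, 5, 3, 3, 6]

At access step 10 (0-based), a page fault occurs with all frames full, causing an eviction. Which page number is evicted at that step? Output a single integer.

Answer: 4

Derivation:
Step 0: ref 1 -> FAULT, frames=[1,-,-,-]
Step 1: ref 4 -> FAULT, frames=[1,4,-,-]
Step 2: ref 5 -> FAULT, frames=[1,4,5,-]
Step 3: ref 5 -> HIT, frames=[1,4,5,-]
Step 4: ref 5 -> HIT, frames=[1,4,5,-]
Step 5: ref 4 -> HIT, frames=[1,4,5,-]
Step 6: ref 2 -> FAULT, frames=[1,4,5,2]
Step 7: ref 5 -> HIT, frames=[1,4,5,2]
Step 8: ref 3 -> FAULT, evict 1, frames=[3,4,5,2]
Step 9: ref 3 -> HIT, frames=[3,4,5,2]
Step 10: ref 6 -> FAULT, evict 4, frames=[3,6,5,2]
At step 10: evicted page 4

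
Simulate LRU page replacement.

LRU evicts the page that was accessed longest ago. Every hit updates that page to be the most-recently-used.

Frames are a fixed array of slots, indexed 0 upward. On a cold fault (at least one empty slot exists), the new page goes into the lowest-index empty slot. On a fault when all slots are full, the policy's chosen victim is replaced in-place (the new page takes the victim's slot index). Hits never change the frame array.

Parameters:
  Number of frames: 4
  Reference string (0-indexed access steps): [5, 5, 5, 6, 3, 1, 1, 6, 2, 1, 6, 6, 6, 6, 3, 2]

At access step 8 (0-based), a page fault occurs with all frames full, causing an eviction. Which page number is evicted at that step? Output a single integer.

Answer: 5

Derivation:
Step 0: ref 5 -> FAULT, frames=[5,-,-,-]
Step 1: ref 5 -> HIT, frames=[5,-,-,-]
Step 2: ref 5 -> HIT, frames=[5,-,-,-]
Step 3: ref 6 -> FAULT, frames=[5,6,-,-]
Step 4: ref 3 -> FAULT, frames=[5,6,3,-]
Step 5: ref 1 -> FAULT, frames=[5,6,3,1]
Step 6: ref 1 -> HIT, frames=[5,6,3,1]
Step 7: ref 6 -> HIT, frames=[5,6,3,1]
Step 8: ref 2 -> FAULT, evict 5, frames=[2,6,3,1]
At step 8: evicted page 5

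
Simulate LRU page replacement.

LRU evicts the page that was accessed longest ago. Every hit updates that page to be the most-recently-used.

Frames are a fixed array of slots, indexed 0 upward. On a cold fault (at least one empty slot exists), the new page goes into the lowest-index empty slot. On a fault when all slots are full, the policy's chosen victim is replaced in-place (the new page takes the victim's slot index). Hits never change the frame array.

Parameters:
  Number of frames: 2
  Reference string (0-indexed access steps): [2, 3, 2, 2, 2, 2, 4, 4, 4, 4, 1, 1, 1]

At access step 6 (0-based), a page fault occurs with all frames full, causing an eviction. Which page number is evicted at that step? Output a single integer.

Step 0: ref 2 -> FAULT, frames=[2,-]
Step 1: ref 3 -> FAULT, frames=[2,3]
Step 2: ref 2 -> HIT, frames=[2,3]
Step 3: ref 2 -> HIT, frames=[2,3]
Step 4: ref 2 -> HIT, frames=[2,3]
Step 5: ref 2 -> HIT, frames=[2,3]
Step 6: ref 4 -> FAULT, evict 3, frames=[2,4]
At step 6: evicted page 3

Answer: 3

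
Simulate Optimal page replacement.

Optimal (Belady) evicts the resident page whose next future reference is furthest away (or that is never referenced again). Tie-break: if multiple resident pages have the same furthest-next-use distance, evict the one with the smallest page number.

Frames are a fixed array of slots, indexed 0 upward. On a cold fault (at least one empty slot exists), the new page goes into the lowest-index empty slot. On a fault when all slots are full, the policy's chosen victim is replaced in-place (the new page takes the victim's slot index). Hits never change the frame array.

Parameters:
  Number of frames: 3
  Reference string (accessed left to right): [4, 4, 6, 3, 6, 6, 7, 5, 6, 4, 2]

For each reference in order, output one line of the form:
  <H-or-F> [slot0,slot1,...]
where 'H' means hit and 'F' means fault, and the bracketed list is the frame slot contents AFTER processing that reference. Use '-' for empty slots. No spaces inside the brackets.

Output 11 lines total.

F [4,-,-]
H [4,-,-]
F [4,6,-]
F [4,6,3]
H [4,6,3]
H [4,6,3]
F [4,6,7]
F [4,6,5]
H [4,6,5]
H [4,6,5]
F [2,6,5]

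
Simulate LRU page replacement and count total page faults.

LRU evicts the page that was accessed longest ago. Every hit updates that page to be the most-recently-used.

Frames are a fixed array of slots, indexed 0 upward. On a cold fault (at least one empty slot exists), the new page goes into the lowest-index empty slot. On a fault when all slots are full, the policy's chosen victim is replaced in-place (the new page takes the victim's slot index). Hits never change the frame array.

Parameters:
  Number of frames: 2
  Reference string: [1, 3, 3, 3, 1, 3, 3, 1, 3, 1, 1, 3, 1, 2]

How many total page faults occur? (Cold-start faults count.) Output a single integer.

Step 0: ref 1 → FAULT, frames=[1,-]
Step 1: ref 3 → FAULT, frames=[1,3]
Step 2: ref 3 → HIT, frames=[1,3]
Step 3: ref 3 → HIT, frames=[1,3]
Step 4: ref 1 → HIT, frames=[1,3]
Step 5: ref 3 → HIT, frames=[1,3]
Step 6: ref 3 → HIT, frames=[1,3]
Step 7: ref 1 → HIT, frames=[1,3]
Step 8: ref 3 → HIT, frames=[1,3]
Step 9: ref 1 → HIT, frames=[1,3]
Step 10: ref 1 → HIT, frames=[1,3]
Step 11: ref 3 → HIT, frames=[1,3]
Step 12: ref 1 → HIT, frames=[1,3]
Step 13: ref 2 → FAULT (evict 3), frames=[1,2]
Total faults: 3

Answer: 3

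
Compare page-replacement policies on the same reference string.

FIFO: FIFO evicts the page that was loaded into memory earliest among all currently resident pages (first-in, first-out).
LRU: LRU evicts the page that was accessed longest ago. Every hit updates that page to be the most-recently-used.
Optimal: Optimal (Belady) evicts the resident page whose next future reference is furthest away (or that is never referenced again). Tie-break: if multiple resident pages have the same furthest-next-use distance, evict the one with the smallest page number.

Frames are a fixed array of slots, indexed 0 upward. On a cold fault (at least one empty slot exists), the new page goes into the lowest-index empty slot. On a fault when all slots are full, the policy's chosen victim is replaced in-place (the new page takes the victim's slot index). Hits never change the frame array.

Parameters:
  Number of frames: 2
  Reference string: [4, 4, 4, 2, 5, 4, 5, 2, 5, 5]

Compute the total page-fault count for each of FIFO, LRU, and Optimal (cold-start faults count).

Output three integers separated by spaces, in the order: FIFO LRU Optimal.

--- FIFO ---
  step 0: ref 4 -> FAULT, frames=[4,-] (faults so far: 1)
  step 1: ref 4 -> HIT, frames=[4,-] (faults so far: 1)
  step 2: ref 4 -> HIT, frames=[4,-] (faults so far: 1)
  step 3: ref 2 -> FAULT, frames=[4,2] (faults so far: 2)
  step 4: ref 5 -> FAULT, evict 4, frames=[5,2] (faults so far: 3)
  step 5: ref 4 -> FAULT, evict 2, frames=[5,4] (faults so far: 4)
  step 6: ref 5 -> HIT, frames=[5,4] (faults so far: 4)
  step 7: ref 2 -> FAULT, evict 5, frames=[2,4] (faults so far: 5)
  step 8: ref 5 -> FAULT, evict 4, frames=[2,5] (faults so far: 6)
  step 9: ref 5 -> HIT, frames=[2,5] (faults so far: 6)
  FIFO total faults: 6
--- LRU ---
  step 0: ref 4 -> FAULT, frames=[4,-] (faults so far: 1)
  step 1: ref 4 -> HIT, frames=[4,-] (faults so far: 1)
  step 2: ref 4 -> HIT, frames=[4,-] (faults so far: 1)
  step 3: ref 2 -> FAULT, frames=[4,2] (faults so far: 2)
  step 4: ref 5 -> FAULT, evict 4, frames=[5,2] (faults so far: 3)
  step 5: ref 4 -> FAULT, evict 2, frames=[5,4] (faults so far: 4)
  step 6: ref 5 -> HIT, frames=[5,4] (faults so far: 4)
  step 7: ref 2 -> FAULT, evict 4, frames=[5,2] (faults so far: 5)
  step 8: ref 5 -> HIT, frames=[5,2] (faults so far: 5)
  step 9: ref 5 -> HIT, frames=[5,2] (faults so far: 5)
  LRU total faults: 5
--- Optimal ---
  step 0: ref 4 -> FAULT, frames=[4,-] (faults so far: 1)
  step 1: ref 4 -> HIT, frames=[4,-] (faults so far: 1)
  step 2: ref 4 -> HIT, frames=[4,-] (faults so far: 1)
  step 3: ref 2 -> FAULT, frames=[4,2] (faults so far: 2)
  step 4: ref 5 -> FAULT, evict 2, frames=[4,5] (faults so far: 3)
  step 5: ref 4 -> HIT, frames=[4,5] (faults so far: 3)
  step 6: ref 5 -> HIT, frames=[4,5] (faults so far: 3)
  step 7: ref 2 -> FAULT, evict 4, frames=[2,5] (faults so far: 4)
  step 8: ref 5 -> HIT, frames=[2,5] (faults so far: 4)
  step 9: ref 5 -> HIT, frames=[2,5] (faults so far: 4)
  Optimal total faults: 4

Answer: 6 5 4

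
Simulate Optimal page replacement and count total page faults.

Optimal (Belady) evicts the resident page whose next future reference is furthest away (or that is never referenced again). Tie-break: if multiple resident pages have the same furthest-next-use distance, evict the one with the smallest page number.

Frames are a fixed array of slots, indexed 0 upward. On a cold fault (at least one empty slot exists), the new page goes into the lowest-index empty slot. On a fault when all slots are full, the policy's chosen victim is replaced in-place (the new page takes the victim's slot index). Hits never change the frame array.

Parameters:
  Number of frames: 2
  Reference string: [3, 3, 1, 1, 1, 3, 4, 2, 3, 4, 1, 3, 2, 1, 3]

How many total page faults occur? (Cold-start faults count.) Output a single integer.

Answer: 8

Derivation:
Step 0: ref 3 → FAULT, frames=[3,-]
Step 1: ref 3 → HIT, frames=[3,-]
Step 2: ref 1 → FAULT, frames=[3,1]
Step 3: ref 1 → HIT, frames=[3,1]
Step 4: ref 1 → HIT, frames=[3,1]
Step 5: ref 3 → HIT, frames=[3,1]
Step 6: ref 4 → FAULT (evict 1), frames=[3,4]
Step 7: ref 2 → FAULT (evict 4), frames=[3,2]
Step 8: ref 3 → HIT, frames=[3,2]
Step 9: ref 4 → FAULT (evict 2), frames=[3,4]
Step 10: ref 1 → FAULT (evict 4), frames=[3,1]
Step 11: ref 3 → HIT, frames=[3,1]
Step 12: ref 2 → FAULT (evict 3), frames=[2,1]
Step 13: ref 1 → HIT, frames=[2,1]
Step 14: ref 3 → FAULT (evict 1), frames=[2,3]
Total faults: 8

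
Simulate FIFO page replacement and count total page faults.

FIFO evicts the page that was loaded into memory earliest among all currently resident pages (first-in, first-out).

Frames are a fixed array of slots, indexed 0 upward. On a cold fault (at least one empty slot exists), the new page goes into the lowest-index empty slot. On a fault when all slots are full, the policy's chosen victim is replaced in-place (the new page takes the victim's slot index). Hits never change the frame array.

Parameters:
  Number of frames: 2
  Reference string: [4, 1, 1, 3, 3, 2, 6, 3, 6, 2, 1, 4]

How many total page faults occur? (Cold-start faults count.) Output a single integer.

Step 0: ref 4 → FAULT, frames=[4,-]
Step 1: ref 1 → FAULT, frames=[4,1]
Step 2: ref 1 → HIT, frames=[4,1]
Step 3: ref 3 → FAULT (evict 4), frames=[3,1]
Step 4: ref 3 → HIT, frames=[3,1]
Step 5: ref 2 → FAULT (evict 1), frames=[3,2]
Step 6: ref 6 → FAULT (evict 3), frames=[6,2]
Step 7: ref 3 → FAULT (evict 2), frames=[6,3]
Step 8: ref 6 → HIT, frames=[6,3]
Step 9: ref 2 → FAULT (evict 6), frames=[2,3]
Step 10: ref 1 → FAULT (evict 3), frames=[2,1]
Step 11: ref 4 → FAULT (evict 2), frames=[4,1]
Total faults: 9

Answer: 9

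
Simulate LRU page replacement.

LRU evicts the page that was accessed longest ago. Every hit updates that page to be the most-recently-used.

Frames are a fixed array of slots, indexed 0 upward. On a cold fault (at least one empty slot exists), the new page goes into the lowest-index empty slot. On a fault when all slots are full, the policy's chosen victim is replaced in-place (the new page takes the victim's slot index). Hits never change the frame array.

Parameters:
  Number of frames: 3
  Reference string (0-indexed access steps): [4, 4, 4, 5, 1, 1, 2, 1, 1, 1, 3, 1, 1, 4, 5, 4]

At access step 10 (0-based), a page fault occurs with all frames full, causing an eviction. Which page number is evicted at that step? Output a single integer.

Step 0: ref 4 -> FAULT, frames=[4,-,-]
Step 1: ref 4 -> HIT, frames=[4,-,-]
Step 2: ref 4 -> HIT, frames=[4,-,-]
Step 3: ref 5 -> FAULT, frames=[4,5,-]
Step 4: ref 1 -> FAULT, frames=[4,5,1]
Step 5: ref 1 -> HIT, frames=[4,5,1]
Step 6: ref 2 -> FAULT, evict 4, frames=[2,5,1]
Step 7: ref 1 -> HIT, frames=[2,5,1]
Step 8: ref 1 -> HIT, frames=[2,5,1]
Step 9: ref 1 -> HIT, frames=[2,5,1]
Step 10: ref 3 -> FAULT, evict 5, frames=[2,3,1]
At step 10: evicted page 5

Answer: 5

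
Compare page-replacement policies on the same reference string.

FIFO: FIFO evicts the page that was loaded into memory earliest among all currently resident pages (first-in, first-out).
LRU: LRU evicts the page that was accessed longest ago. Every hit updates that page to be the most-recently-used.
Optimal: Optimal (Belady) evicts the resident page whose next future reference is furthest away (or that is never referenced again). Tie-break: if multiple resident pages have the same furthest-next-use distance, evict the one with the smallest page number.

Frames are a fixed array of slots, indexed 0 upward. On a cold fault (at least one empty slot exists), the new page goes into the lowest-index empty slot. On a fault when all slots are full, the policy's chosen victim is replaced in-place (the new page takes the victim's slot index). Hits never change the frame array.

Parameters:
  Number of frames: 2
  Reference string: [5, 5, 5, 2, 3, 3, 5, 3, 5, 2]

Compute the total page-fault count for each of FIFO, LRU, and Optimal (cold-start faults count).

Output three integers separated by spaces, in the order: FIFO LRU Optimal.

Answer: 5 5 4

Derivation:
--- FIFO ---
  step 0: ref 5 -> FAULT, frames=[5,-] (faults so far: 1)
  step 1: ref 5 -> HIT, frames=[5,-] (faults so far: 1)
  step 2: ref 5 -> HIT, frames=[5,-] (faults so far: 1)
  step 3: ref 2 -> FAULT, frames=[5,2] (faults so far: 2)
  step 4: ref 3 -> FAULT, evict 5, frames=[3,2] (faults so far: 3)
  step 5: ref 3 -> HIT, frames=[3,2] (faults so far: 3)
  step 6: ref 5 -> FAULT, evict 2, frames=[3,5] (faults so far: 4)
  step 7: ref 3 -> HIT, frames=[3,5] (faults so far: 4)
  step 8: ref 5 -> HIT, frames=[3,5] (faults so far: 4)
  step 9: ref 2 -> FAULT, evict 3, frames=[2,5] (faults so far: 5)
  FIFO total faults: 5
--- LRU ---
  step 0: ref 5 -> FAULT, frames=[5,-] (faults so far: 1)
  step 1: ref 5 -> HIT, frames=[5,-] (faults so far: 1)
  step 2: ref 5 -> HIT, frames=[5,-] (faults so far: 1)
  step 3: ref 2 -> FAULT, frames=[5,2] (faults so far: 2)
  step 4: ref 3 -> FAULT, evict 5, frames=[3,2] (faults so far: 3)
  step 5: ref 3 -> HIT, frames=[3,2] (faults so far: 3)
  step 6: ref 5 -> FAULT, evict 2, frames=[3,5] (faults so far: 4)
  step 7: ref 3 -> HIT, frames=[3,5] (faults so far: 4)
  step 8: ref 5 -> HIT, frames=[3,5] (faults so far: 4)
  step 9: ref 2 -> FAULT, evict 3, frames=[2,5] (faults so far: 5)
  LRU total faults: 5
--- Optimal ---
  step 0: ref 5 -> FAULT, frames=[5,-] (faults so far: 1)
  step 1: ref 5 -> HIT, frames=[5,-] (faults so far: 1)
  step 2: ref 5 -> HIT, frames=[5,-] (faults so far: 1)
  step 3: ref 2 -> FAULT, frames=[5,2] (faults so far: 2)
  step 4: ref 3 -> FAULT, evict 2, frames=[5,3] (faults so far: 3)
  step 5: ref 3 -> HIT, frames=[5,3] (faults so far: 3)
  step 6: ref 5 -> HIT, frames=[5,3] (faults so far: 3)
  step 7: ref 3 -> HIT, frames=[5,3] (faults so far: 3)
  step 8: ref 5 -> HIT, frames=[5,3] (faults so far: 3)
  step 9: ref 2 -> FAULT, evict 3, frames=[5,2] (faults so far: 4)
  Optimal total faults: 4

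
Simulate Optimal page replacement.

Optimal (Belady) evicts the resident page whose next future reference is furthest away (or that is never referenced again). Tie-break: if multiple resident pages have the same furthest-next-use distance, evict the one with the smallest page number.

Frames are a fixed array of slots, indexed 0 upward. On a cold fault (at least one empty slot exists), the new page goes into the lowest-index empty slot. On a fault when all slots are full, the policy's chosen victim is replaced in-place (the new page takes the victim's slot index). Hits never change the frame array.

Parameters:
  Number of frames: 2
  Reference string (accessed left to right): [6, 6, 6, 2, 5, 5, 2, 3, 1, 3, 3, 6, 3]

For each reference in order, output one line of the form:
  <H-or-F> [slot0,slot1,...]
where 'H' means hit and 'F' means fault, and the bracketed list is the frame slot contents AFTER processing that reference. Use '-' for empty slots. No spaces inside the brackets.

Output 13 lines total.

F [6,-]
H [6,-]
H [6,-]
F [6,2]
F [5,2]
H [5,2]
H [5,2]
F [5,3]
F [1,3]
H [1,3]
H [1,3]
F [6,3]
H [6,3]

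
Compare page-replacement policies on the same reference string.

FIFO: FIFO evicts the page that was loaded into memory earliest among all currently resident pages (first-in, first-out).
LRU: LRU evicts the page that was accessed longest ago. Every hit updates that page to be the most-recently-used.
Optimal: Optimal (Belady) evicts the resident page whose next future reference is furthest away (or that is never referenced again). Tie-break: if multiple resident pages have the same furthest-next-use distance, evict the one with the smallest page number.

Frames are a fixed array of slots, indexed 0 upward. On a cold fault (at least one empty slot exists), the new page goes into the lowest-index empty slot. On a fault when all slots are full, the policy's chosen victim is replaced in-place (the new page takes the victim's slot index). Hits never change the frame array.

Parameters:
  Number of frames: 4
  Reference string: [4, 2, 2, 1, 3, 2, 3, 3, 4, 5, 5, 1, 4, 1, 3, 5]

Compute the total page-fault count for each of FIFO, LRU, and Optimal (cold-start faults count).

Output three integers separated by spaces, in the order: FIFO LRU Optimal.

--- FIFO ---
  step 0: ref 4 -> FAULT, frames=[4,-,-,-] (faults so far: 1)
  step 1: ref 2 -> FAULT, frames=[4,2,-,-] (faults so far: 2)
  step 2: ref 2 -> HIT, frames=[4,2,-,-] (faults so far: 2)
  step 3: ref 1 -> FAULT, frames=[4,2,1,-] (faults so far: 3)
  step 4: ref 3 -> FAULT, frames=[4,2,1,3] (faults so far: 4)
  step 5: ref 2 -> HIT, frames=[4,2,1,3] (faults so far: 4)
  step 6: ref 3 -> HIT, frames=[4,2,1,3] (faults so far: 4)
  step 7: ref 3 -> HIT, frames=[4,2,1,3] (faults so far: 4)
  step 8: ref 4 -> HIT, frames=[4,2,1,3] (faults so far: 4)
  step 9: ref 5 -> FAULT, evict 4, frames=[5,2,1,3] (faults so far: 5)
  step 10: ref 5 -> HIT, frames=[5,2,1,3] (faults so far: 5)
  step 11: ref 1 -> HIT, frames=[5,2,1,3] (faults so far: 5)
  step 12: ref 4 -> FAULT, evict 2, frames=[5,4,1,3] (faults so far: 6)
  step 13: ref 1 -> HIT, frames=[5,4,1,3] (faults so far: 6)
  step 14: ref 3 -> HIT, frames=[5,4,1,3] (faults so far: 6)
  step 15: ref 5 -> HIT, frames=[5,4,1,3] (faults so far: 6)
  FIFO total faults: 6
--- LRU ---
  step 0: ref 4 -> FAULT, frames=[4,-,-,-] (faults so far: 1)
  step 1: ref 2 -> FAULT, frames=[4,2,-,-] (faults so far: 2)
  step 2: ref 2 -> HIT, frames=[4,2,-,-] (faults so far: 2)
  step 3: ref 1 -> FAULT, frames=[4,2,1,-] (faults so far: 3)
  step 4: ref 3 -> FAULT, frames=[4,2,1,3] (faults so far: 4)
  step 5: ref 2 -> HIT, frames=[4,2,1,3] (faults so far: 4)
  step 6: ref 3 -> HIT, frames=[4,2,1,3] (faults so far: 4)
  step 7: ref 3 -> HIT, frames=[4,2,1,3] (faults so far: 4)
  step 8: ref 4 -> HIT, frames=[4,2,1,3] (faults so far: 4)
  step 9: ref 5 -> FAULT, evict 1, frames=[4,2,5,3] (faults so far: 5)
  step 10: ref 5 -> HIT, frames=[4,2,5,3] (faults so far: 5)
  step 11: ref 1 -> FAULT, evict 2, frames=[4,1,5,3] (faults so far: 6)
  step 12: ref 4 -> HIT, frames=[4,1,5,3] (faults so far: 6)
  step 13: ref 1 -> HIT, frames=[4,1,5,3] (faults so far: 6)
  step 14: ref 3 -> HIT, frames=[4,1,5,3] (faults so far: 6)
  step 15: ref 5 -> HIT, frames=[4,1,5,3] (faults so far: 6)
  LRU total faults: 6
--- Optimal ---
  step 0: ref 4 -> FAULT, frames=[4,-,-,-] (faults so far: 1)
  step 1: ref 2 -> FAULT, frames=[4,2,-,-] (faults so far: 2)
  step 2: ref 2 -> HIT, frames=[4,2,-,-] (faults so far: 2)
  step 3: ref 1 -> FAULT, frames=[4,2,1,-] (faults so far: 3)
  step 4: ref 3 -> FAULT, frames=[4,2,1,3] (faults so far: 4)
  step 5: ref 2 -> HIT, frames=[4,2,1,3] (faults so far: 4)
  step 6: ref 3 -> HIT, frames=[4,2,1,3] (faults so far: 4)
  step 7: ref 3 -> HIT, frames=[4,2,1,3] (faults so far: 4)
  step 8: ref 4 -> HIT, frames=[4,2,1,3] (faults so far: 4)
  step 9: ref 5 -> FAULT, evict 2, frames=[4,5,1,3] (faults so far: 5)
  step 10: ref 5 -> HIT, frames=[4,5,1,3] (faults so far: 5)
  step 11: ref 1 -> HIT, frames=[4,5,1,3] (faults so far: 5)
  step 12: ref 4 -> HIT, frames=[4,5,1,3] (faults so far: 5)
  step 13: ref 1 -> HIT, frames=[4,5,1,3] (faults so far: 5)
  step 14: ref 3 -> HIT, frames=[4,5,1,3] (faults so far: 5)
  step 15: ref 5 -> HIT, frames=[4,5,1,3] (faults so far: 5)
  Optimal total faults: 5

Answer: 6 6 5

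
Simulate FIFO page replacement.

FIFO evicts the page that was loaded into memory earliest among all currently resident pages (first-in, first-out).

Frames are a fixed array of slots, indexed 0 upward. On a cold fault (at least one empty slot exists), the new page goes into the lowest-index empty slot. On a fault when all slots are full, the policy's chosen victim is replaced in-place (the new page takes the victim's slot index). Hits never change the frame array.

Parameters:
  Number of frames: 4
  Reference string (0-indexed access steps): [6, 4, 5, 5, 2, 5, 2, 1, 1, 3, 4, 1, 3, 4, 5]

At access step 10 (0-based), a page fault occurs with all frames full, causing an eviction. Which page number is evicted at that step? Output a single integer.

Step 0: ref 6 -> FAULT, frames=[6,-,-,-]
Step 1: ref 4 -> FAULT, frames=[6,4,-,-]
Step 2: ref 5 -> FAULT, frames=[6,4,5,-]
Step 3: ref 5 -> HIT, frames=[6,4,5,-]
Step 4: ref 2 -> FAULT, frames=[6,4,5,2]
Step 5: ref 5 -> HIT, frames=[6,4,5,2]
Step 6: ref 2 -> HIT, frames=[6,4,5,2]
Step 7: ref 1 -> FAULT, evict 6, frames=[1,4,5,2]
Step 8: ref 1 -> HIT, frames=[1,4,5,2]
Step 9: ref 3 -> FAULT, evict 4, frames=[1,3,5,2]
Step 10: ref 4 -> FAULT, evict 5, frames=[1,3,4,2]
At step 10: evicted page 5

Answer: 5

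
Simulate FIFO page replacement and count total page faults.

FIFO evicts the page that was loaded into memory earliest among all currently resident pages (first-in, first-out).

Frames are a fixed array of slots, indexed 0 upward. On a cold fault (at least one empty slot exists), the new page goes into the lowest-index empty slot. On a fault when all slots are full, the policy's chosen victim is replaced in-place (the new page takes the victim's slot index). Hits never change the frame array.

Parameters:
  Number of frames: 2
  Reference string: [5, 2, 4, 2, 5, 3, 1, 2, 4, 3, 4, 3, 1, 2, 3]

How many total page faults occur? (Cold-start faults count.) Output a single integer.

Step 0: ref 5 → FAULT, frames=[5,-]
Step 1: ref 2 → FAULT, frames=[5,2]
Step 2: ref 4 → FAULT (evict 5), frames=[4,2]
Step 3: ref 2 → HIT, frames=[4,2]
Step 4: ref 5 → FAULT (evict 2), frames=[4,5]
Step 5: ref 3 → FAULT (evict 4), frames=[3,5]
Step 6: ref 1 → FAULT (evict 5), frames=[3,1]
Step 7: ref 2 → FAULT (evict 3), frames=[2,1]
Step 8: ref 4 → FAULT (evict 1), frames=[2,4]
Step 9: ref 3 → FAULT (evict 2), frames=[3,4]
Step 10: ref 4 → HIT, frames=[3,4]
Step 11: ref 3 → HIT, frames=[3,4]
Step 12: ref 1 → FAULT (evict 4), frames=[3,1]
Step 13: ref 2 → FAULT (evict 3), frames=[2,1]
Step 14: ref 3 → FAULT (evict 1), frames=[2,3]
Total faults: 12

Answer: 12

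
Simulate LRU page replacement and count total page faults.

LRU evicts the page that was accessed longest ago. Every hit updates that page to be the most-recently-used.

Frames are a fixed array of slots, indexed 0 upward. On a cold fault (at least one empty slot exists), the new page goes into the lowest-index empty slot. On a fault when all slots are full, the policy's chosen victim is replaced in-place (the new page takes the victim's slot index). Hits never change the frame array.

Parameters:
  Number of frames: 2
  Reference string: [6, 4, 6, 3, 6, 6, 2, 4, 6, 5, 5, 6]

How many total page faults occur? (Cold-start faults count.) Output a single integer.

Step 0: ref 6 → FAULT, frames=[6,-]
Step 1: ref 4 → FAULT, frames=[6,4]
Step 2: ref 6 → HIT, frames=[6,4]
Step 3: ref 3 → FAULT (evict 4), frames=[6,3]
Step 4: ref 6 → HIT, frames=[6,3]
Step 5: ref 6 → HIT, frames=[6,3]
Step 6: ref 2 → FAULT (evict 3), frames=[6,2]
Step 7: ref 4 → FAULT (evict 6), frames=[4,2]
Step 8: ref 6 → FAULT (evict 2), frames=[4,6]
Step 9: ref 5 → FAULT (evict 4), frames=[5,6]
Step 10: ref 5 → HIT, frames=[5,6]
Step 11: ref 6 → HIT, frames=[5,6]
Total faults: 7

Answer: 7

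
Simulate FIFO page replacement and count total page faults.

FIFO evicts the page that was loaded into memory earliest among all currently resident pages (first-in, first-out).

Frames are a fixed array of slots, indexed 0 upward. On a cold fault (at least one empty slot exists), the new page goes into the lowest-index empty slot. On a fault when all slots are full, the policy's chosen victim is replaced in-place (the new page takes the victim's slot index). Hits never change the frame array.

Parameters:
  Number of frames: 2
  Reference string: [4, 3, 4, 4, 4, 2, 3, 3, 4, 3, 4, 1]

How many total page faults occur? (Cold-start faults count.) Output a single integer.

Answer: 6

Derivation:
Step 0: ref 4 → FAULT, frames=[4,-]
Step 1: ref 3 → FAULT, frames=[4,3]
Step 2: ref 4 → HIT, frames=[4,3]
Step 3: ref 4 → HIT, frames=[4,3]
Step 4: ref 4 → HIT, frames=[4,3]
Step 5: ref 2 → FAULT (evict 4), frames=[2,3]
Step 6: ref 3 → HIT, frames=[2,3]
Step 7: ref 3 → HIT, frames=[2,3]
Step 8: ref 4 → FAULT (evict 3), frames=[2,4]
Step 9: ref 3 → FAULT (evict 2), frames=[3,4]
Step 10: ref 4 → HIT, frames=[3,4]
Step 11: ref 1 → FAULT (evict 4), frames=[3,1]
Total faults: 6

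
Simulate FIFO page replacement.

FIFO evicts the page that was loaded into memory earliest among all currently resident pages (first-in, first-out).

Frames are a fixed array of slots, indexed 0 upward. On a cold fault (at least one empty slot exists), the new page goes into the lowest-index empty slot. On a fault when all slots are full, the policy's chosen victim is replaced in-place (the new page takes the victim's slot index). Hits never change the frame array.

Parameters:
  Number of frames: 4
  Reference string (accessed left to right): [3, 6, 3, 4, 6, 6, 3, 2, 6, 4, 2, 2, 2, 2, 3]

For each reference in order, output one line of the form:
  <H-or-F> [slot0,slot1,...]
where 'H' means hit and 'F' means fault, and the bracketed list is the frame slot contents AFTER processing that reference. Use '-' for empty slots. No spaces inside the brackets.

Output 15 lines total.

F [3,-,-,-]
F [3,6,-,-]
H [3,6,-,-]
F [3,6,4,-]
H [3,6,4,-]
H [3,6,4,-]
H [3,6,4,-]
F [3,6,4,2]
H [3,6,4,2]
H [3,6,4,2]
H [3,6,4,2]
H [3,6,4,2]
H [3,6,4,2]
H [3,6,4,2]
H [3,6,4,2]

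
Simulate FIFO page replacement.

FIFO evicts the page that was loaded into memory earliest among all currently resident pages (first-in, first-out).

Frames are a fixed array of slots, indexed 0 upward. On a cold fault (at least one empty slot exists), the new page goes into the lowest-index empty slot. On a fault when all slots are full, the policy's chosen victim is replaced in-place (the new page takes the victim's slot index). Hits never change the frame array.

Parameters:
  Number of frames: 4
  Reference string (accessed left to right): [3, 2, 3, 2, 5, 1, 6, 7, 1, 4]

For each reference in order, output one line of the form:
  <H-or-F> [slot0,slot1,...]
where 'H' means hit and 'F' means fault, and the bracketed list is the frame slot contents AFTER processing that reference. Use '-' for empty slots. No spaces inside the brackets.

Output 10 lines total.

F [3,-,-,-]
F [3,2,-,-]
H [3,2,-,-]
H [3,2,-,-]
F [3,2,5,-]
F [3,2,5,1]
F [6,2,5,1]
F [6,7,5,1]
H [6,7,5,1]
F [6,7,4,1]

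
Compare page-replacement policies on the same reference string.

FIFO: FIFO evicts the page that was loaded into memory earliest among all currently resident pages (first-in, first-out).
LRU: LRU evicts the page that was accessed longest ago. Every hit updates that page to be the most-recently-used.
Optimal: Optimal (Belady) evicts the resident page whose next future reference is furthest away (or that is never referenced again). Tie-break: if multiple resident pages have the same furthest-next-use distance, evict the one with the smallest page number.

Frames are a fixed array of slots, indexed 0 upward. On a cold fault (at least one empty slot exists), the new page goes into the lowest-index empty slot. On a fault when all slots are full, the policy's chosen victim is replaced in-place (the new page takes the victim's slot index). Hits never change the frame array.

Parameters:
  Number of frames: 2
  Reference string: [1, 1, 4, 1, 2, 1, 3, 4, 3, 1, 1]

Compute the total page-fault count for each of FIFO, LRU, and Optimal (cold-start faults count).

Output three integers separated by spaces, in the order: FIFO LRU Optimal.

Answer: 7 6 6

Derivation:
--- FIFO ---
  step 0: ref 1 -> FAULT, frames=[1,-] (faults so far: 1)
  step 1: ref 1 -> HIT, frames=[1,-] (faults so far: 1)
  step 2: ref 4 -> FAULT, frames=[1,4] (faults so far: 2)
  step 3: ref 1 -> HIT, frames=[1,4] (faults so far: 2)
  step 4: ref 2 -> FAULT, evict 1, frames=[2,4] (faults so far: 3)
  step 5: ref 1 -> FAULT, evict 4, frames=[2,1] (faults so far: 4)
  step 6: ref 3 -> FAULT, evict 2, frames=[3,1] (faults so far: 5)
  step 7: ref 4 -> FAULT, evict 1, frames=[3,4] (faults so far: 6)
  step 8: ref 3 -> HIT, frames=[3,4] (faults so far: 6)
  step 9: ref 1 -> FAULT, evict 3, frames=[1,4] (faults so far: 7)
  step 10: ref 1 -> HIT, frames=[1,4] (faults so far: 7)
  FIFO total faults: 7
--- LRU ---
  step 0: ref 1 -> FAULT, frames=[1,-] (faults so far: 1)
  step 1: ref 1 -> HIT, frames=[1,-] (faults so far: 1)
  step 2: ref 4 -> FAULT, frames=[1,4] (faults so far: 2)
  step 3: ref 1 -> HIT, frames=[1,4] (faults so far: 2)
  step 4: ref 2 -> FAULT, evict 4, frames=[1,2] (faults so far: 3)
  step 5: ref 1 -> HIT, frames=[1,2] (faults so far: 3)
  step 6: ref 3 -> FAULT, evict 2, frames=[1,3] (faults so far: 4)
  step 7: ref 4 -> FAULT, evict 1, frames=[4,3] (faults so far: 5)
  step 8: ref 3 -> HIT, frames=[4,3] (faults so far: 5)
  step 9: ref 1 -> FAULT, evict 4, frames=[1,3] (faults so far: 6)
  step 10: ref 1 -> HIT, frames=[1,3] (faults so far: 6)
  LRU total faults: 6
--- Optimal ---
  step 0: ref 1 -> FAULT, frames=[1,-] (faults so far: 1)
  step 1: ref 1 -> HIT, frames=[1,-] (faults so far: 1)
  step 2: ref 4 -> FAULT, frames=[1,4] (faults so far: 2)
  step 3: ref 1 -> HIT, frames=[1,4] (faults so far: 2)
  step 4: ref 2 -> FAULT, evict 4, frames=[1,2] (faults so far: 3)
  step 5: ref 1 -> HIT, frames=[1,2] (faults so far: 3)
  step 6: ref 3 -> FAULT, evict 2, frames=[1,3] (faults so far: 4)
  step 7: ref 4 -> FAULT, evict 1, frames=[4,3] (faults so far: 5)
  step 8: ref 3 -> HIT, frames=[4,3] (faults so far: 5)
  step 9: ref 1 -> FAULT, evict 3, frames=[4,1] (faults so far: 6)
  step 10: ref 1 -> HIT, frames=[4,1] (faults so far: 6)
  Optimal total faults: 6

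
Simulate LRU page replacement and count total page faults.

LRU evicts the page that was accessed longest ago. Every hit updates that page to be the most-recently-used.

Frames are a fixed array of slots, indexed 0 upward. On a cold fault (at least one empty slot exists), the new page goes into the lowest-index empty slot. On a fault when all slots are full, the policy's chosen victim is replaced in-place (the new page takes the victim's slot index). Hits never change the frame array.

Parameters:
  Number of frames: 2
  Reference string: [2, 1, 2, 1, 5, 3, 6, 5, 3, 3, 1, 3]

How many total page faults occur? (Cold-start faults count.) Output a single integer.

Step 0: ref 2 → FAULT, frames=[2,-]
Step 1: ref 1 → FAULT, frames=[2,1]
Step 2: ref 2 → HIT, frames=[2,1]
Step 3: ref 1 → HIT, frames=[2,1]
Step 4: ref 5 → FAULT (evict 2), frames=[5,1]
Step 5: ref 3 → FAULT (evict 1), frames=[5,3]
Step 6: ref 6 → FAULT (evict 5), frames=[6,3]
Step 7: ref 5 → FAULT (evict 3), frames=[6,5]
Step 8: ref 3 → FAULT (evict 6), frames=[3,5]
Step 9: ref 3 → HIT, frames=[3,5]
Step 10: ref 1 → FAULT (evict 5), frames=[3,1]
Step 11: ref 3 → HIT, frames=[3,1]
Total faults: 8

Answer: 8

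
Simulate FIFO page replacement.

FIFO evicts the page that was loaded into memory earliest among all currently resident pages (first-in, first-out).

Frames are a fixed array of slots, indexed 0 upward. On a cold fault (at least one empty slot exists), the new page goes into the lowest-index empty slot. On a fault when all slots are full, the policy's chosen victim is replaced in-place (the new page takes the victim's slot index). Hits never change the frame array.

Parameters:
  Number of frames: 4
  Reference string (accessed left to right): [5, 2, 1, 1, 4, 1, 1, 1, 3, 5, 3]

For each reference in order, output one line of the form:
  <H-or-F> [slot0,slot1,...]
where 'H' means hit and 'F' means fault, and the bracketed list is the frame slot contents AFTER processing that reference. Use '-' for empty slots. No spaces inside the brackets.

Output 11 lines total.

F [5,-,-,-]
F [5,2,-,-]
F [5,2,1,-]
H [5,2,1,-]
F [5,2,1,4]
H [5,2,1,4]
H [5,2,1,4]
H [5,2,1,4]
F [3,2,1,4]
F [3,5,1,4]
H [3,5,1,4]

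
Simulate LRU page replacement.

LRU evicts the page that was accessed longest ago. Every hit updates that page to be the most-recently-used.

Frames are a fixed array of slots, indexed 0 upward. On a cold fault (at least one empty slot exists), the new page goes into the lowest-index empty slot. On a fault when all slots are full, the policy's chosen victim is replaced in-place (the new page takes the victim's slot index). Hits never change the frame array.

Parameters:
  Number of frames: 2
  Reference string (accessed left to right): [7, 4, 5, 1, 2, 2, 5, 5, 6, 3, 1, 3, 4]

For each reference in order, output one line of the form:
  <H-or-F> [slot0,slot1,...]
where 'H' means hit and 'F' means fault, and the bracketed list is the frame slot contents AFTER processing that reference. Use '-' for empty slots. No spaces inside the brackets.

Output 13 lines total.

F [7,-]
F [7,4]
F [5,4]
F [5,1]
F [2,1]
H [2,1]
F [2,5]
H [2,5]
F [6,5]
F [6,3]
F [1,3]
H [1,3]
F [4,3]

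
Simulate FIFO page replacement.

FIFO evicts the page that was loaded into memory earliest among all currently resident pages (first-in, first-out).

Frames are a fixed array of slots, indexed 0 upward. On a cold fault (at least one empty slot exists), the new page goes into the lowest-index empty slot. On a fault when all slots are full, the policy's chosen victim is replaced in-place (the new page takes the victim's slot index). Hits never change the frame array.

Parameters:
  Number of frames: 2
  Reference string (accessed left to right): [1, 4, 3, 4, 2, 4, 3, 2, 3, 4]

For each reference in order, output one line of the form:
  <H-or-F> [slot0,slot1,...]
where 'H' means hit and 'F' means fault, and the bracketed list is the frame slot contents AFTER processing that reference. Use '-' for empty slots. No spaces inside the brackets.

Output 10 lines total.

F [1,-]
F [1,4]
F [3,4]
H [3,4]
F [3,2]
F [4,2]
F [4,3]
F [2,3]
H [2,3]
F [2,4]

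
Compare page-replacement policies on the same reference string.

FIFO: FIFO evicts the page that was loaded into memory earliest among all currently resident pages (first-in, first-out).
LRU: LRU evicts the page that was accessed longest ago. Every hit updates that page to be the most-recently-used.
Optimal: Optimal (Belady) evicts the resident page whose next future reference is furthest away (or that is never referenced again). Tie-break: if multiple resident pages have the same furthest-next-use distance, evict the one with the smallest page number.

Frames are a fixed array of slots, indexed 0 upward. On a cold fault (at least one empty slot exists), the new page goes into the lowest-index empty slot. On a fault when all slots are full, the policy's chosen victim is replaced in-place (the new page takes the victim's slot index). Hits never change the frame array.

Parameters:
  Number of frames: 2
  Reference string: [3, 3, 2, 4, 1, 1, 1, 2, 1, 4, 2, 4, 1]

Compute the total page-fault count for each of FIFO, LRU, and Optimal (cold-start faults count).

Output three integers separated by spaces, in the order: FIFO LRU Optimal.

--- FIFO ---
  step 0: ref 3 -> FAULT, frames=[3,-] (faults so far: 1)
  step 1: ref 3 -> HIT, frames=[3,-] (faults so far: 1)
  step 2: ref 2 -> FAULT, frames=[3,2] (faults so far: 2)
  step 3: ref 4 -> FAULT, evict 3, frames=[4,2] (faults so far: 3)
  step 4: ref 1 -> FAULT, evict 2, frames=[4,1] (faults so far: 4)
  step 5: ref 1 -> HIT, frames=[4,1] (faults so far: 4)
  step 6: ref 1 -> HIT, frames=[4,1] (faults so far: 4)
  step 7: ref 2 -> FAULT, evict 4, frames=[2,1] (faults so far: 5)
  step 8: ref 1 -> HIT, frames=[2,1] (faults so far: 5)
  step 9: ref 4 -> FAULT, evict 1, frames=[2,4] (faults so far: 6)
  step 10: ref 2 -> HIT, frames=[2,4] (faults so far: 6)
  step 11: ref 4 -> HIT, frames=[2,4] (faults so far: 6)
  step 12: ref 1 -> FAULT, evict 2, frames=[1,4] (faults so far: 7)
  FIFO total faults: 7
--- LRU ---
  step 0: ref 3 -> FAULT, frames=[3,-] (faults so far: 1)
  step 1: ref 3 -> HIT, frames=[3,-] (faults so far: 1)
  step 2: ref 2 -> FAULT, frames=[3,2] (faults so far: 2)
  step 3: ref 4 -> FAULT, evict 3, frames=[4,2] (faults so far: 3)
  step 4: ref 1 -> FAULT, evict 2, frames=[4,1] (faults so far: 4)
  step 5: ref 1 -> HIT, frames=[4,1] (faults so far: 4)
  step 6: ref 1 -> HIT, frames=[4,1] (faults so far: 4)
  step 7: ref 2 -> FAULT, evict 4, frames=[2,1] (faults so far: 5)
  step 8: ref 1 -> HIT, frames=[2,1] (faults so far: 5)
  step 9: ref 4 -> FAULT, evict 2, frames=[4,1] (faults so far: 6)
  step 10: ref 2 -> FAULT, evict 1, frames=[4,2] (faults so far: 7)
  step 11: ref 4 -> HIT, frames=[4,2] (faults so far: 7)
  step 12: ref 1 -> FAULT, evict 2, frames=[4,1] (faults so far: 8)
  LRU total faults: 8
--- Optimal ---
  step 0: ref 3 -> FAULT, frames=[3,-] (faults so far: 1)
  step 1: ref 3 -> HIT, frames=[3,-] (faults so far: 1)
  step 2: ref 2 -> FAULT, frames=[3,2] (faults so far: 2)
  step 3: ref 4 -> FAULT, evict 3, frames=[4,2] (faults so far: 3)
  step 4: ref 1 -> FAULT, evict 4, frames=[1,2] (faults so far: 4)
  step 5: ref 1 -> HIT, frames=[1,2] (faults so far: 4)
  step 6: ref 1 -> HIT, frames=[1,2] (faults so far: 4)
  step 7: ref 2 -> HIT, frames=[1,2] (faults so far: 4)
  step 8: ref 1 -> HIT, frames=[1,2] (faults so far: 4)
  step 9: ref 4 -> FAULT, evict 1, frames=[4,2] (faults so far: 5)
  step 10: ref 2 -> HIT, frames=[4,2] (faults so far: 5)
  step 11: ref 4 -> HIT, frames=[4,2] (faults so far: 5)
  step 12: ref 1 -> FAULT, evict 2, frames=[4,1] (faults so far: 6)
  Optimal total faults: 6

Answer: 7 8 6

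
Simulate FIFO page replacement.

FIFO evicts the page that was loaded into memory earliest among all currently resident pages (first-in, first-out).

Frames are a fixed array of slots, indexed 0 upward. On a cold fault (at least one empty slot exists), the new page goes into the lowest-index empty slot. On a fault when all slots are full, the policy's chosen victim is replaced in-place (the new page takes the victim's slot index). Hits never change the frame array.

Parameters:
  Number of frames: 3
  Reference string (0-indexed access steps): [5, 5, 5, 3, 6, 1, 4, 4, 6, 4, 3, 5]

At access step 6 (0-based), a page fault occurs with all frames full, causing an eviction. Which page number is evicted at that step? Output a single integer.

Step 0: ref 5 -> FAULT, frames=[5,-,-]
Step 1: ref 5 -> HIT, frames=[5,-,-]
Step 2: ref 5 -> HIT, frames=[5,-,-]
Step 3: ref 3 -> FAULT, frames=[5,3,-]
Step 4: ref 6 -> FAULT, frames=[5,3,6]
Step 5: ref 1 -> FAULT, evict 5, frames=[1,3,6]
Step 6: ref 4 -> FAULT, evict 3, frames=[1,4,6]
At step 6: evicted page 3

Answer: 3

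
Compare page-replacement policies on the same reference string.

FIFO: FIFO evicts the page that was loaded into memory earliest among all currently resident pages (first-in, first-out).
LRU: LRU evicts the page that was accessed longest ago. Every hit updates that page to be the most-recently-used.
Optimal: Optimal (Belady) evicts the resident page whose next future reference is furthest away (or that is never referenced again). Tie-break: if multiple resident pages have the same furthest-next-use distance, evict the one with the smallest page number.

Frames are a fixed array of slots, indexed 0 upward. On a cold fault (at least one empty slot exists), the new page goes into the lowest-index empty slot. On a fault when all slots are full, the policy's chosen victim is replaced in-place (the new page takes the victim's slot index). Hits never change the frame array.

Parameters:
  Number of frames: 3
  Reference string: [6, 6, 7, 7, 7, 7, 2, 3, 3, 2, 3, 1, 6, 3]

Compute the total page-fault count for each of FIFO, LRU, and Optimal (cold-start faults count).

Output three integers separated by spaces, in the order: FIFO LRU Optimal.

--- FIFO ---
  step 0: ref 6 -> FAULT, frames=[6,-,-] (faults so far: 1)
  step 1: ref 6 -> HIT, frames=[6,-,-] (faults so far: 1)
  step 2: ref 7 -> FAULT, frames=[6,7,-] (faults so far: 2)
  step 3: ref 7 -> HIT, frames=[6,7,-] (faults so far: 2)
  step 4: ref 7 -> HIT, frames=[6,7,-] (faults so far: 2)
  step 5: ref 7 -> HIT, frames=[6,7,-] (faults so far: 2)
  step 6: ref 2 -> FAULT, frames=[6,7,2] (faults so far: 3)
  step 7: ref 3 -> FAULT, evict 6, frames=[3,7,2] (faults so far: 4)
  step 8: ref 3 -> HIT, frames=[3,7,2] (faults so far: 4)
  step 9: ref 2 -> HIT, frames=[3,7,2] (faults so far: 4)
  step 10: ref 3 -> HIT, frames=[3,7,2] (faults so far: 4)
  step 11: ref 1 -> FAULT, evict 7, frames=[3,1,2] (faults so far: 5)
  step 12: ref 6 -> FAULT, evict 2, frames=[3,1,6] (faults so far: 6)
  step 13: ref 3 -> HIT, frames=[3,1,6] (faults so far: 6)
  FIFO total faults: 6
--- LRU ---
  step 0: ref 6 -> FAULT, frames=[6,-,-] (faults so far: 1)
  step 1: ref 6 -> HIT, frames=[6,-,-] (faults so far: 1)
  step 2: ref 7 -> FAULT, frames=[6,7,-] (faults so far: 2)
  step 3: ref 7 -> HIT, frames=[6,7,-] (faults so far: 2)
  step 4: ref 7 -> HIT, frames=[6,7,-] (faults so far: 2)
  step 5: ref 7 -> HIT, frames=[6,7,-] (faults so far: 2)
  step 6: ref 2 -> FAULT, frames=[6,7,2] (faults so far: 3)
  step 7: ref 3 -> FAULT, evict 6, frames=[3,7,2] (faults so far: 4)
  step 8: ref 3 -> HIT, frames=[3,7,2] (faults so far: 4)
  step 9: ref 2 -> HIT, frames=[3,7,2] (faults so far: 4)
  step 10: ref 3 -> HIT, frames=[3,7,2] (faults so far: 4)
  step 11: ref 1 -> FAULT, evict 7, frames=[3,1,2] (faults so far: 5)
  step 12: ref 6 -> FAULT, evict 2, frames=[3,1,6] (faults so far: 6)
  step 13: ref 3 -> HIT, frames=[3,1,6] (faults so far: 6)
  LRU total faults: 6
--- Optimal ---
  step 0: ref 6 -> FAULT, frames=[6,-,-] (faults so far: 1)
  step 1: ref 6 -> HIT, frames=[6,-,-] (faults so far: 1)
  step 2: ref 7 -> FAULT, frames=[6,7,-] (faults so far: 2)
  step 3: ref 7 -> HIT, frames=[6,7,-] (faults so far: 2)
  step 4: ref 7 -> HIT, frames=[6,7,-] (faults so far: 2)
  step 5: ref 7 -> HIT, frames=[6,7,-] (faults so far: 2)
  step 6: ref 2 -> FAULT, frames=[6,7,2] (faults so far: 3)
  step 7: ref 3 -> FAULT, evict 7, frames=[6,3,2] (faults so far: 4)
  step 8: ref 3 -> HIT, frames=[6,3,2] (faults so far: 4)
  step 9: ref 2 -> HIT, frames=[6,3,2] (faults so far: 4)
  step 10: ref 3 -> HIT, frames=[6,3,2] (faults so far: 4)
  step 11: ref 1 -> FAULT, evict 2, frames=[6,3,1] (faults so far: 5)
  step 12: ref 6 -> HIT, frames=[6,3,1] (faults so far: 5)
  step 13: ref 3 -> HIT, frames=[6,3,1] (faults so far: 5)
  Optimal total faults: 5

Answer: 6 6 5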